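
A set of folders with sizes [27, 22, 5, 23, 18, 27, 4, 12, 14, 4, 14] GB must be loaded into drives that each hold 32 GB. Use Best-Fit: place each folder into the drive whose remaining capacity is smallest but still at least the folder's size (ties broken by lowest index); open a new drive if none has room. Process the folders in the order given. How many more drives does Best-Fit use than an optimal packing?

Best-Fit: [27,5] [22] [23,4] [18,12] [27,4] [14,14] → 6 drives.
Total size 170 GB; any packing needs at least ⌈170/32⌉ = 6 drives.
So 6 is already optimal.

0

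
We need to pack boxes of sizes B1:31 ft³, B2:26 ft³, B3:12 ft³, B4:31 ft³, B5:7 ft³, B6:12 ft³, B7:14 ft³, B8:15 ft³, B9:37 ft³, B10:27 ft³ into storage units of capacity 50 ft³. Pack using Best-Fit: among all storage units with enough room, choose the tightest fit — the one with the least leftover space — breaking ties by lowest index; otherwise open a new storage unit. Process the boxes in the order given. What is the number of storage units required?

storage unit 1: place B1 (31 ft³), 19 ft³ left
storage unit 2: place B2 (26 ft³), 24 ft³ left
storage unit 1: place B3 (12 ft³), 7 ft³ left
storage unit 3: place B4 (31 ft³), 19 ft³ left
storage unit 1: place B5 (7 ft³), 0 ft³ left
storage unit 3: place B6 (12 ft³), 7 ft³ left
storage unit 2: place B7 (14 ft³), 10 ft³ left
storage unit 4: place B8 (15 ft³), 35 ft³ left
storage unit 5: place B9 (37 ft³), 13 ft³ left
storage unit 4: place B10 (27 ft³), 8 ft³ left
Final storage units: [31,12,7] [26,14] [31,12] [15,27] [37].

5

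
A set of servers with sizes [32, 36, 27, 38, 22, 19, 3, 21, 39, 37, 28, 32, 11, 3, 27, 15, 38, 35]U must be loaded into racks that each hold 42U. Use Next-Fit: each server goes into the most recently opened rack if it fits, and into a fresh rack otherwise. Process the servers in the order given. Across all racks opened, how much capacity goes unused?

rack 1: place 32U, 10U left
rack 2: place 36U, 6U left
rack 3: place 27U, 15U left
rack 4: place 38U, 4U left
rack 5: place 22U, 20U left
rack 5: place 19U, 1U left
rack 6: place 3U, 39U left
rack 6: place 21U, 18U left
rack 7: place 39U, 3U left
rack 8: place 37U, 5U left
rack 9: place 28U, 14U left
rack 10: place 32U, 10U left
rack 11: place 11U, 31U left
rack 11: place 3U, 28U left
rack 11: place 27U, 1U left
rack 12: place 15U, 27U left
rack 13: place 38U, 4U left
rack 14: place 35U, 7U left
14 racks × 42U = 588U; used 463U; unused 125U.

125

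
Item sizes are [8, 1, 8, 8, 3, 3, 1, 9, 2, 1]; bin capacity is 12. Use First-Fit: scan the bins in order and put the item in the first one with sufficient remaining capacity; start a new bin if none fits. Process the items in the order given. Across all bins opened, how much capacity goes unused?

4

Put 8 in bin 1; 4 remain.
Put 1 in bin 1; 3 remain.
Put 8 in bin 2; 4 remain.
Put 8 in bin 3; 4 remain.
Put 3 in bin 1; 0 remain.
Put 3 in bin 2; 1 remain.
Put 1 in bin 2; 0 remain.
Put 9 in bin 4; 3 remain.
Put 2 in bin 3; 2 remain.
Put 1 in bin 3; 1 remain.
4 bins × 12 = 48; used 44; unused 4.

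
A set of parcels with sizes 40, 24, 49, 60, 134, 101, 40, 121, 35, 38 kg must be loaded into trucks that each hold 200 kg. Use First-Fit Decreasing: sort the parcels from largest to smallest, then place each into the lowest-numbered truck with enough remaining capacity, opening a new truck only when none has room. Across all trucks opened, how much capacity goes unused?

158

Sorted descending: 134, 121, 101, 60, 49, 40, 40, 38, 35, 24.
truck 1: place 134 kg, 66 kg left
truck 2: place 121 kg, 79 kg left
truck 3: place 101 kg, 99 kg left
truck 1: place 60 kg, 6 kg left
truck 2: place 49 kg, 30 kg left
truck 3: place 40 kg, 59 kg left
truck 3: place 40 kg, 19 kg left
truck 4: place 38 kg, 162 kg left
truck 4: place 35 kg, 127 kg left
truck 2: place 24 kg, 6 kg left
4 trucks × 200 kg = 800 kg; used 642 kg; unused 158 kg.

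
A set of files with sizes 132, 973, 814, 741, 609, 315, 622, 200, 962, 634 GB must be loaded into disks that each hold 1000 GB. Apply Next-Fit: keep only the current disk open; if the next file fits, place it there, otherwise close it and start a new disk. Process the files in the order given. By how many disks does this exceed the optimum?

1

Next-Fit: [132] [973] [814] [741] [609,315] [622,200] [962] [634] → 8 disks.
Total size 6002 GB; any packing needs at least ⌈6002/1000⌉ = 7 disks.
An optimal packing achieves that bound: [973] [962] [814,132] [741,200] [634,315] [622] [609] → 7 disks.
Excess: 8 − 7 = 1.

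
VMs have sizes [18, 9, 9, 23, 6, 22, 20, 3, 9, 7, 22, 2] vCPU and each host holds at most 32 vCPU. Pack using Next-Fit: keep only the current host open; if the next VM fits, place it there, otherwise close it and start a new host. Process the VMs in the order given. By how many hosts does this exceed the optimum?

0

Next-Fit: [18,9] [9,23] [6,22] [20,3,9] [7,22,2] → 5 hosts.
Total size 150 vCPU; any packing needs at least ⌈150/32⌉ = 5 hosts.
So 5 is already optimal.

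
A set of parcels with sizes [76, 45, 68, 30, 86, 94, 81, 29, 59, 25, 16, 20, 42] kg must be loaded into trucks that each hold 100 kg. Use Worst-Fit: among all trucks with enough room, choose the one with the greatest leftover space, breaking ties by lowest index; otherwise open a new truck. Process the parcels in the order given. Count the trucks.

8 trucks

Put 76 kg in truck 1; 24 kg remain.
Put 45 kg in truck 2; 55 kg remain.
Put 68 kg in truck 3; 32 kg remain.
Put 30 kg in truck 2; 25 kg remain.
Put 86 kg in truck 4; 14 kg remain.
Put 94 kg in truck 5; 6 kg remain.
Put 81 kg in truck 6; 19 kg remain.
Put 29 kg in truck 3; 3 kg remain.
Put 59 kg in truck 7; 41 kg remain.
Put 25 kg in truck 7; 16 kg remain.
Put 16 kg in truck 2; 9 kg remain.
Put 20 kg in truck 1; 4 kg remain.
Put 42 kg in truck 8; 58 kg remain.
Final trucks: [76,20] [45,30,16] [68,29] [86] [94] [81] [59,25] [42].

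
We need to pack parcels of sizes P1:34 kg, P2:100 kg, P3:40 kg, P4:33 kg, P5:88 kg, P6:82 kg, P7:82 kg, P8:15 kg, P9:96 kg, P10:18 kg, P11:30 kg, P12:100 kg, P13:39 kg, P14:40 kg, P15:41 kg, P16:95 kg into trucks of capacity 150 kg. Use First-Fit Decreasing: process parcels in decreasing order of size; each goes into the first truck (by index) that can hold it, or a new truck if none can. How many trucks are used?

Sorted descending: 100, 100, 96, 95, 88, 82, 82, 41, 40, 40, 39, 34, 33, 30, 18, 15.
100 kg → truck 1 (remaining 50 kg)
100 kg → truck 2 (remaining 50 kg)
96 kg → truck 3 (remaining 54 kg)
95 kg → truck 4 (remaining 55 kg)
88 kg → truck 5 (remaining 62 kg)
82 kg → truck 6 (remaining 68 kg)
82 kg → truck 7 (remaining 68 kg)
41 kg → truck 1 (remaining 9 kg)
40 kg → truck 2 (remaining 10 kg)
40 kg → truck 3 (remaining 14 kg)
39 kg → truck 4 (remaining 16 kg)
34 kg → truck 5 (remaining 28 kg)
33 kg → truck 6 (remaining 35 kg)
30 kg → truck 6 (remaining 5 kg)
18 kg → truck 5 (remaining 10 kg)
15 kg → truck 4 (remaining 1 kg)

7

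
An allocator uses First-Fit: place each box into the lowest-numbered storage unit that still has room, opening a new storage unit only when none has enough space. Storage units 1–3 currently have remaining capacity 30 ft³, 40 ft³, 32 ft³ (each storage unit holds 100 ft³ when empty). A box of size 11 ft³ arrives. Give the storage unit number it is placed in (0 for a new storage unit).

Storage units with room: storage unit 1 (30 ft³), storage unit 2 (40 ft³), storage unit 3 (32 ft³).
The first with room is storage unit 1.

1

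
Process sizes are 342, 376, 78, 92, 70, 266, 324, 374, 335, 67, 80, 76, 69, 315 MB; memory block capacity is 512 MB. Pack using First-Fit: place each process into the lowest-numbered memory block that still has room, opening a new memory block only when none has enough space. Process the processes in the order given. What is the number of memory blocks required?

7

memory block 1: place 342 MB, 170 MB left
memory block 2: place 376 MB, 136 MB left
memory block 1: place 78 MB, 92 MB left
memory block 1: place 92 MB, 0 MB left
memory block 2: place 70 MB, 66 MB left
memory block 3: place 266 MB, 246 MB left
memory block 4: place 324 MB, 188 MB left
memory block 5: place 374 MB, 138 MB left
memory block 6: place 335 MB, 177 MB left
memory block 3: place 67 MB, 179 MB left
memory block 3: place 80 MB, 99 MB left
memory block 3: place 76 MB, 23 MB left
memory block 4: place 69 MB, 119 MB left
memory block 7: place 315 MB, 197 MB left
Final memory blocks: [342,78,92] [376,70] [266,67,80,76] [324,69] [374] [335] [315].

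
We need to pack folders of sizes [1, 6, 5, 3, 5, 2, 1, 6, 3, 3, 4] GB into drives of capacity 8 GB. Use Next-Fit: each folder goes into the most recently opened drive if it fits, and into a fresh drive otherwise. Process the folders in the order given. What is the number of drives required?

6 drives

Put 1 GB in drive 1; 7 GB remain.
Put 6 GB in drive 1; 1 GB remain.
Put 5 GB in drive 2; 3 GB remain.
Put 3 GB in drive 2; 0 GB remain.
Put 5 GB in drive 3; 3 GB remain.
Put 2 GB in drive 3; 1 GB remain.
Put 1 GB in drive 3; 0 GB remain.
Put 6 GB in drive 4; 2 GB remain.
Put 3 GB in drive 5; 5 GB remain.
Put 3 GB in drive 5; 2 GB remain.
Put 4 GB in drive 6; 4 GB remain.
Final drives: [1,6] [5,3] [5,2,1] [6] [3,3] [4].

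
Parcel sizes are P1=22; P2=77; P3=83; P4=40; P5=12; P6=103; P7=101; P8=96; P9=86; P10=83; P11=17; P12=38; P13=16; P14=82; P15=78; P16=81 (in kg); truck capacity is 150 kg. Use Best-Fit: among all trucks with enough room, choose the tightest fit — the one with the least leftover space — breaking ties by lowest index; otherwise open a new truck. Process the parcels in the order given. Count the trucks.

truck 1: place P1 (22 kg), 128 kg left
truck 1: place P2 (77 kg), 51 kg left
truck 2: place P3 (83 kg), 67 kg left
truck 1: place P4 (40 kg), 11 kg left
truck 2: place P5 (12 kg), 55 kg left
truck 3: place P6 (103 kg), 47 kg left
truck 4: place P7 (101 kg), 49 kg left
truck 5: place P8 (96 kg), 54 kg left
truck 6: place P9 (86 kg), 64 kg left
truck 7: place P10 (83 kg), 67 kg left
truck 3: place P11 (17 kg), 30 kg left
truck 4: place P12 (38 kg), 11 kg left
truck 3: place P13 (16 kg), 14 kg left
truck 8: place P14 (82 kg), 68 kg left
truck 9: place P15 (78 kg), 72 kg left
truck 10: place P16 (81 kg), 69 kg left
Final trucks: [22,77,40] [83,12] [103,17,16] [101,38] [96] [86] [83] [82] [78] [81].

10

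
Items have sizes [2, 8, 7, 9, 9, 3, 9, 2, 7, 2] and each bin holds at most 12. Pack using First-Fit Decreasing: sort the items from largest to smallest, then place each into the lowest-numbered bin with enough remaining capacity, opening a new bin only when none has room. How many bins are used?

6 bins

Sorted descending: 9, 9, 9, 8, 7, 7, 3, 2, 2, 2.
9 → bin 1 (remaining 3)
9 → bin 2 (remaining 3)
9 → bin 3 (remaining 3)
8 → bin 4 (remaining 4)
7 → bin 5 (remaining 5)
7 → bin 6 (remaining 5)
3 → bin 1 (remaining 0)
2 → bin 2 (remaining 1)
2 → bin 3 (remaining 1)
2 → bin 4 (remaining 2)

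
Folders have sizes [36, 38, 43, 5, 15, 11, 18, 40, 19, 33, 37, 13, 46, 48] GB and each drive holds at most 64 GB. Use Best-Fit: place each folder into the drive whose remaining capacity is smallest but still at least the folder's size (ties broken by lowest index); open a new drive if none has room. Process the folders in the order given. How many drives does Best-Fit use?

Put 36 GB in drive 1; 28 GB remain.
Put 38 GB in drive 2; 26 GB remain.
Put 43 GB in drive 3; 21 GB remain.
Put 5 GB in drive 3; 16 GB remain.
Put 15 GB in drive 3; 1 GB remain.
Put 11 GB in drive 2; 15 GB remain.
Put 18 GB in drive 1; 10 GB remain.
Put 40 GB in drive 4; 24 GB remain.
Put 19 GB in drive 4; 5 GB remain.
Put 33 GB in drive 5; 31 GB remain.
Put 37 GB in drive 6; 27 GB remain.
Put 13 GB in drive 2; 2 GB remain.
Put 46 GB in drive 7; 18 GB remain.
Put 48 GB in drive 8; 16 GB remain.

8 drives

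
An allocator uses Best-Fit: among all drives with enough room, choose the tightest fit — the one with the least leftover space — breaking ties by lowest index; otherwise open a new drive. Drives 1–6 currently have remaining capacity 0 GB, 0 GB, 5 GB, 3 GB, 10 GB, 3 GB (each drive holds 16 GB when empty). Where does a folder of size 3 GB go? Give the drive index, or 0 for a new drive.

Drives with room: drive 3 (5 GB), drive 4 (3 GB), drive 5 (10 GB), drive 6 (3 GB).
Tightest fit is drive 4 with 3 GB free.

4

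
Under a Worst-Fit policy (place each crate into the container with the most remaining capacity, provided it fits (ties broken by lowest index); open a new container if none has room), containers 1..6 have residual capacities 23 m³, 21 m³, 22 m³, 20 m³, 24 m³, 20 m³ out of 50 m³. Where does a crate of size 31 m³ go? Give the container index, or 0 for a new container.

0

No container has ≥ 31 m³ free, so a new container is opened.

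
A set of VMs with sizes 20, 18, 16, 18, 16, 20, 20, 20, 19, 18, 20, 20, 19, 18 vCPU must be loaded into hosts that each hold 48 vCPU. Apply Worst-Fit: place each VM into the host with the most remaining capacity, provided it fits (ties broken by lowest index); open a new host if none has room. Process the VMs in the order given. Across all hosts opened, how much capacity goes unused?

host 1: place 20 vCPU, 28 vCPU left
host 1: place 18 vCPU, 10 vCPU left
host 2: place 16 vCPU, 32 vCPU left
host 2: place 18 vCPU, 14 vCPU left
host 3: place 16 vCPU, 32 vCPU left
host 3: place 20 vCPU, 12 vCPU left
host 4: place 20 vCPU, 28 vCPU left
host 4: place 20 vCPU, 8 vCPU left
host 5: place 19 vCPU, 29 vCPU left
host 5: place 18 vCPU, 11 vCPU left
host 6: place 20 vCPU, 28 vCPU left
host 6: place 20 vCPU, 8 vCPU left
host 7: place 19 vCPU, 29 vCPU left
host 7: place 18 vCPU, 11 vCPU left
7 hosts × 48 vCPU = 336 vCPU; used 262 vCPU; unused 74 vCPU.

74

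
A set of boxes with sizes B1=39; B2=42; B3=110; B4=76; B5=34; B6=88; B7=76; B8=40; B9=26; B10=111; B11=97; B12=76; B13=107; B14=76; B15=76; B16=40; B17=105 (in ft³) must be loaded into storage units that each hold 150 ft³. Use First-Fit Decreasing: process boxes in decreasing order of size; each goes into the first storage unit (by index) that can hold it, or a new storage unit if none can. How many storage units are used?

Sorted descending: 111, 110, 107, 105, 97, 88, 76, 76, 76, 76, 76, 42, 40, 40, 39, 34, 26.
111 ft³ → storage unit 1 (remaining 39 ft³)
110 ft³ → storage unit 2 (remaining 40 ft³)
107 ft³ → storage unit 3 (remaining 43 ft³)
105 ft³ → storage unit 4 (remaining 45 ft³)
97 ft³ → storage unit 5 (remaining 53 ft³)
88 ft³ → storage unit 6 (remaining 62 ft³)
76 ft³ → storage unit 7 (remaining 74 ft³)
76 ft³ → storage unit 8 (remaining 74 ft³)
76 ft³ → storage unit 9 (remaining 74 ft³)
76 ft³ → storage unit 10 (remaining 74 ft³)
76 ft³ → storage unit 11 (remaining 74 ft³)
42 ft³ → storage unit 3 (remaining 1 ft³)
40 ft³ → storage unit 2 (remaining 0 ft³)
40 ft³ → storage unit 4 (remaining 5 ft³)
39 ft³ → storage unit 1 (remaining 0 ft³)
34 ft³ → storage unit 5 (remaining 19 ft³)
26 ft³ → storage unit 6 (remaining 36 ft³)

11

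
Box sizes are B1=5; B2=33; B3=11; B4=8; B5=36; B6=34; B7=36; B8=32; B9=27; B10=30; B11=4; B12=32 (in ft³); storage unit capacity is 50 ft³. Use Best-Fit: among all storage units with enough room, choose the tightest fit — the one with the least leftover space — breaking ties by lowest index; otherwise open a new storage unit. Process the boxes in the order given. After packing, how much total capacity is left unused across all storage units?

storage unit 1: place B1 (5 ft³), 45 ft³ left
storage unit 1: place B2 (33 ft³), 12 ft³ left
storage unit 1: place B3 (11 ft³), 1 ft³ left
storage unit 2: place B4 (8 ft³), 42 ft³ left
storage unit 2: place B5 (36 ft³), 6 ft³ left
storage unit 3: place B6 (34 ft³), 16 ft³ left
storage unit 4: place B7 (36 ft³), 14 ft³ left
storage unit 5: place B8 (32 ft³), 18 ft³ left
storage unit 6: place B9 (27 ft³), 23 ft³ left
storage unit 7: place B10 (30 ft³), 20 ft³ left
storage unit 2: place B11 (4 ft³), 2 ft³ left
storage unit 8: place B12 (32 ft³), 18 ft³ left
8 storage units × 50 ft³ = 400 ft³; used 288 ft³; unused 112 ft³.

112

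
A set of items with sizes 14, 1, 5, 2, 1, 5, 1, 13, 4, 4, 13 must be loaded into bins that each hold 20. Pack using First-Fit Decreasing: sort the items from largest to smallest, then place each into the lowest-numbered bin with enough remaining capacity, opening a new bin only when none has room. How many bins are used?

4 bins

Sorted descending: 14, 13, 13, 5, 5, 4, 4, 2, 1, 1, 1.
bin 1: place 14, 6 left
bin 2: place 13, 7 left
bin 3: place 13, 7 left
bin 1: place 5, 1 left
bin 2: place 5, 2 left
bin 3: place 4, 3 left
bin 4: place 4, 16 left
bin 2: place 2, 0 left
bin 1: place 1, 0 left
bin 3: place 1, 2 left
bin 3: place 1, 1 left
Final bins: [14,5,1] [13,5,2] [13,4,1,1] [4].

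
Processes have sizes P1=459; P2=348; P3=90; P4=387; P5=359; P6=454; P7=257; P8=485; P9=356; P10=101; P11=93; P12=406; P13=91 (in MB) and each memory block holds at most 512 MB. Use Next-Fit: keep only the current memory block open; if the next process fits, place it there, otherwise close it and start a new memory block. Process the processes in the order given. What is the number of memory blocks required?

P1 (459 MB) → memory block 1 (remaining 53 MB)
P2 (348 MB) → memory block 2 (remaining 164 MB)
P3 (90 MB) → memory block 2 (remaining 74 MB)
P4 (387 MB) → memory block 3 (remaining 125 MB)
P5 (359 MB) → memory block 4 (remaining 153 MB)
P6 (454 MB) → memory block 5 (remaining 58 MB)
P7 (257 MB) → memory block 6 (remaining 255 MB)
P8 (485 MB) → memory block 7 (remaining 27 MB)
P9 (356 MB) → memory block 8 (remaining 156 MB)
P10 (101 MB) → memory block 8 (remaining 55 MB)
P11 (93 MB) → memory block 9 (remaining 419 MB)
P12 (406 MB) → memory block 9 (remaining 13 MB)
P13 (91 MB) → memory block 10 (remaining 421 MB)

10 memory blocks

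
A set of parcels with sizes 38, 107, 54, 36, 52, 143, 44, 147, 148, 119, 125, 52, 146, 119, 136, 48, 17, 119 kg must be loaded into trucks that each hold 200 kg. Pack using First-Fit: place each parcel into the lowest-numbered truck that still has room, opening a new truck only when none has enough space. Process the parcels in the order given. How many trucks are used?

11

38 kg → truck 1 (remaining 162 kg)
107 kg → truck 1 (remaining 55 kg)
54 kg → truck 1 (remaining 1 kg)
36 kg → truck 2 (remaining 164 kg)
52 kg → truck 2 (remaining 112 kg)
143 kg → truck 3 (remaining 57 kg)
44 kg → truck 2 (remaining 68 kg)
147 kg → truck 4 (remaining 53 kg)
148 kg → truck 5 (remaining 52 kg)
119 kg → truck 6 (remaining 81 kg)
125 kg → truck 7 (remaining 75 kg)
52 kg → truck 2 (remaining 16 kg)
146 kg → truck 8 (remaining 54 kg)
119 kg → truck 9 (remaining 81 kg)
136 kg → truck 10 (remaining 64 kg)
48 kg → truck 3 (remaining 9 kg)
17 kg → truck 4 (remaining 36 kg)
119 kg → truck 11 (remaining 81 kg)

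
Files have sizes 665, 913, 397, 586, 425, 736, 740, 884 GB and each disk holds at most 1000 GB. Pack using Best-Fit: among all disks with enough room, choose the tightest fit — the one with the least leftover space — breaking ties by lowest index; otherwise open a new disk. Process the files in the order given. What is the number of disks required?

Put 665 GB in disk 1; 335 GB remain.
Put 913 GB in disk 2; 87 GB remain.
Put 397 GB in disk 3; 603 GB remain.
Put 586 GB in disk 3; 17 GB remain.
Put 425 GB in disk 4; 575 GB remain.
Put 736 GB in disk 5; 264 GB remain.
Put 740 GB in disk 6; 260 GB remain.
Put 884 GB in disk 7; 116 GB remain.

7 disks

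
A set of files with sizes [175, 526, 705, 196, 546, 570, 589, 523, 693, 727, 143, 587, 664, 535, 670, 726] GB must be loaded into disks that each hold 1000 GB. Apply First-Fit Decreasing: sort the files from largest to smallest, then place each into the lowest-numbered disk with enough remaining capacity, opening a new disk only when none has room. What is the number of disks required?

Sorted descending: 727, 726, 705, 693, 670, 664, 589, 587, 570, 546, 535, 526, 523, 196, 175, 143.
727 GB → disk 1 (remaining 273 GB)
726 GB → disk 2 (remaining 274 GB)
705 GB → disk 3 (remaining 295 GB)
693 GB → disk 4 (remaining 307 GB)
670 GB → disk 5 (remaining 330 GB)
664 GB → disk 6 (remaining 336 GB)
589 GB → disk 7 (remaining 411 GB)
587 GB → disk 8 (remaining 413 GB)
570 GB → disk 9 (remaining 430 GB)
546 GB → disk 10 (remaining 454 GB)
535 GB → disk 11 (remaining 465 GB)
526 GB → disk 12 (remaining 474 GB)
523 GB → disk 13 (remaining 477 GB)
196 GB → disk 1 (remaining 77 GB)
175 GB → disk 2 (remaining 99 GB)
143 GB → disk 3 (remaining 152 GB)
Final disks: [727,196] [726,175] [705,143] [693] [670] [664] [589] [587] [570] [546] [535] [526] [523].

13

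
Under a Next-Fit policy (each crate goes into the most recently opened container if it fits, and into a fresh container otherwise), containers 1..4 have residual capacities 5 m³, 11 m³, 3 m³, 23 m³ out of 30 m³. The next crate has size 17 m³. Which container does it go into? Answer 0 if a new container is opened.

Next-Fit only looks at container 4, which has 23 m³ free.
17 m³ fits there.

4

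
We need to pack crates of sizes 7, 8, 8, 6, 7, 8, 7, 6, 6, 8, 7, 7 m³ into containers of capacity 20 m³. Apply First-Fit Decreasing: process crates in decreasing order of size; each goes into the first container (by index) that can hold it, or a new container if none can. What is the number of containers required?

Sorted descending: 8, 8, 8, 8, 7, 7, 7, 7, 7, 6, 6, 6.
Put 8 m³ in container 1; 12 m³ remain.
Put 8 m³ in container 1; 4 m³ remain.
Put 8 m³ in container 2; 12 m³ remain.
Put 8 m³ in container 2; 4 m³ remain.
Put 7 m³ in container 3; 13 m³ remain.
Put 7 m³ in container 3; 6 m³ remain.
Put 7 m³ in container 4; 13 m³ remain.
Put 7 m³ in container 4; 6 m³ remain.
Put 7 m³ in container 5; 13 m³ remain.
Put 6 m³ in container 3; 0 m³ remain.
Put 6 m³ in container 4; 0 m³ remain.
Put 6 m³ in container 5; 7 m³ remain.

5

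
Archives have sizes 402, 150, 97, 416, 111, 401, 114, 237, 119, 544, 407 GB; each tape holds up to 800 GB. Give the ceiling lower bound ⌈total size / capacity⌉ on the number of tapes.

Total size = 402 + 150 + 97 + 416 + 111 + 401 + 114 + 237 + 119 + 544 + 407 = 2998 GB.
⌈2998 / 800⌉ = 4.

4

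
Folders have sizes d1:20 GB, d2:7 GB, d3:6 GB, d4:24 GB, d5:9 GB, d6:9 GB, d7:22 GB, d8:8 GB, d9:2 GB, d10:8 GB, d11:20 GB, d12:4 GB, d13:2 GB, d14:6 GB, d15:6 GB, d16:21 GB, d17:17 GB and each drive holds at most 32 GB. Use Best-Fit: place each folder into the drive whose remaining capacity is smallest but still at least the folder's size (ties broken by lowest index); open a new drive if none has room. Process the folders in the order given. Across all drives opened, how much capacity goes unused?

33

d1 (20 GB) → drive 1 (remaining 12 GB)
d2 (7 GB) → drive 1 (remaining 5 GB)
d3 (6 GB) → drive 2 (remaining 26 GB)
d4 (24 GB) → drive 2 (remaining 2 GB)
d5 (9 GB) → drive 3 (remaining 23 GB)
d6 (9 GB) → drive 3 (remaining 14 GB)
d7 (22 GB) → drive 4 (remaining 10 GB)
d8 (8 GB) → drive 4 (remaining 2 GB)
d9 (2 GB) → drive 2 (remaining 0 GB)
d10 (8 GB) → drive 3 (remaining 6 GB)
d11 (20 GB) → drive 5 (remaining 12 GB)
d12 (4 GB) → drive 1 (remaining 1 GB)
d13 (2 GB) → drive 4 (remaining 0 GB)
d14 (6 GB) → drive 3 (remaining 0 GB)
d15 (6 GB) → drive 5 (remaining 6 GB)
d16 (21 GB) → drive 6 (remaining 11 GB)
d17 (17 GB) → drive 7 (remaining 15 GB)
7 drives × 32 GB = 224 GB; used 191 GB; unused 33 GB.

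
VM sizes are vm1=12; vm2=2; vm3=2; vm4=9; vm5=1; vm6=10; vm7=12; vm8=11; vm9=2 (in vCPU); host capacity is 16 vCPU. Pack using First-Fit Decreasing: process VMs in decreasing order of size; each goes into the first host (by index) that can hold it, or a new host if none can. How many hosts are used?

Sorted descending: 12, 12, 11, 10, 9, 2, 2, 2, 1.
host 1: place 12 vCPU, 4 vCPU left
host 2: place 12 vCPU, 4 vCPU left
host 3: place 11 vCPU, 5 vCPU left
host 4: place 10 vCPU, 6 vCPU left
host 5: place 9 vCPU, 7 vCPU left
host 1: place 2 vCPU, 2 vCPU left
host 1: place 2 vCPU, 0 vCPU left
host 2: place 2 vCPU, 2 vCPU left
host 2: place 1 vCPU, 1 vCPU left

5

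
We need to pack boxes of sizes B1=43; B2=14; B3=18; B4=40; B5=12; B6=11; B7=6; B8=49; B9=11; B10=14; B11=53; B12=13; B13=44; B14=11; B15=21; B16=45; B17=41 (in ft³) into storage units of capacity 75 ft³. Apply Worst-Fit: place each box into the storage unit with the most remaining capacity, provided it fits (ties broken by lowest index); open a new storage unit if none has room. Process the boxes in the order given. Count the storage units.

Put B1 (43 ft³) in storage unit 1; 32 ft³ remain.
Put B2 (14 ft³) in storage unit 1; 18 ft³ remain.
Put B3 (18 ft³) in storage unit 1; 0 ft³ remain.
Put B4 (40 ft³) in storage unit 2; 35 ft³ remain.
Put B5 (12 ft³) in storage unit 2; 23 ft³ remain.
Put B6 (11 ft³) in storage unit 2; 12 ft³ remain.
Put B7 (6 ft³) in storage unit 2; 6 ft³ remain.
Put B8 (49 ft³) in storage unit 3; 26 ft³ remain.
Put B9 (11 ft³) in storage unit 3; 15 ft³ remain.
Put B10 (14 ft³) in storage unit 3; 1 ft³ remain.
Put B11 (53 ft³) in storage unit 4; 22 ft³ remain.
Put B12 (13 ft³) in storage unit 4; 9 ft³ remain.
Put B13 (44 ft³) in storage unit 5; 31 ft³ remain.
Put B14 (11 ft³) in storage unit 5; 20 ft³ remain.
Put B15 (21 ft³) in storage unit 6; 54 ft³ remain.
Put B16 (45 ft³) in storage unit 6; 9 ft³ remain.
Put B17 (41 ft³) in storage unit 7; 34 ft³ remain.

7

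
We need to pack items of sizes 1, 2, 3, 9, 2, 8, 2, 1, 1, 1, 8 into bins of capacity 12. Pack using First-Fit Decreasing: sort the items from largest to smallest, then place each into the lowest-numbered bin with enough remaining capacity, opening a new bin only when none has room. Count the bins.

4

Sorted descending: 9, 8, 8, 3, 2, 2, 2, 1, 1, 1, 1.
Put 9 in bin 1; 3 remain.
Put 8 in bin 2; 4 remain.
Put 8 in bin 3; 4 remain.
Put 3 in bin 1; 0 remain.
Put 2 in bin 2; 2 remain.
Put 2 in bin 2; 0 remain.
Put 2 in bin 3; 2 remain.
Put 1 in bin 3; 1 remain.
Put 1 in bin 3; 0 remain.
Put 1 in bin 4; 11 remain.
Put 1 in bin 4; 10 remain.
Final bins: [9,3] [8,2,2] [8,2,1,1] [1,1].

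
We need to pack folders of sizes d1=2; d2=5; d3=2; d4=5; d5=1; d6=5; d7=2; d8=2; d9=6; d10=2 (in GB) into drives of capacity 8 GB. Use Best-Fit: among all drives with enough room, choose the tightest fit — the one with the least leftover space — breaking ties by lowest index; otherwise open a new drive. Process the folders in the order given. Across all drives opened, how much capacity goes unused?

8

Put d1 (2 GB) in drive 1; 6 GB remain.
Put d2 (5 GB) in drive 1; 1 GB remain.
Put d3 (2 GB) in drive 2; 6 GB remain.
Put d4 (5 GB) in drive 2; 1 GB remain.
Put d5 (1 GB) in drive 1; 0 GB remain.
Put d6 (5 GB) in drive 3; 3 GB remain.
Put d7 (2 GB) in drive 3; 1 GB remain.
Put d8 (2 GB) in drive 4; 6 GB remain.
Put d9 (6 GB) in drive 4; 0 GB remain.
Put d10 (2 GB) in drive 5; 6 GB remain.
5 drives × 8 GB = 40 GB; used 32 GB; unused 8 GB.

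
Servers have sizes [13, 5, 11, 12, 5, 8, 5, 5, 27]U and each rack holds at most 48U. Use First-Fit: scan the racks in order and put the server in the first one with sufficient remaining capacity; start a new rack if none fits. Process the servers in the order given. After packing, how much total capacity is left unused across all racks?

5

Put 13U in rack 1; 35U remain.
Put 5U in rack 1; 30U remain.
Put 11U in rack 1; 19U remain.
Put 12U in rack 1; 7U remain.
Put 5U in rack 1; 2U remain.
Put 8U in rack 2; 40U remain.
Put 5U in rack 2; 35U remain.
Put 5U in rack 2; 30U remain.
Put 27U in rack 2; 3U remain.
2 racks × 48U = 96U; used 91U; unused 5U.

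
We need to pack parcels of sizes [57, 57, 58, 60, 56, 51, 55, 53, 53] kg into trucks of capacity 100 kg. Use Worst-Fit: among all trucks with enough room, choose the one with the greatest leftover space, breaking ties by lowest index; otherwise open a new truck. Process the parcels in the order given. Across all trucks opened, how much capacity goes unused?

400

Put 57 kg in truck 1; 43 kg remain.
Put 57 kg in truck 2; 43 kg remain.
Put 58 kg in truck 3; 42 kg remain.
Put 60 kg in truck 4; 40 kg remain.
Put 56 kg in truck 5; 44 kg remain.
Put 51 kg in truck 6; 49 kg remain.
Put 55 kg in truck 7; 45 kg remain.
Put 53 kg in truck 8; 47 kg remain.
Put 53 kg in truck 9; 47 kg remain.
9 trucks × 100 kg = 900 kg; used 500 kg; unused 400 kg.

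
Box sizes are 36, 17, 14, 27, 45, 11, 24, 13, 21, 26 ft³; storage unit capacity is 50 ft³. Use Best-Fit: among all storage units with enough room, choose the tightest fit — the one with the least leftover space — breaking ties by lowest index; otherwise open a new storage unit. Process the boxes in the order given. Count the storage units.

36 ft³ → storage unit 1 (remaining 14 ft³)
17 ft³ → storage unit 2 (remaining 33 ft³)
14 ft³ → storage unit 1 (remaining 0 ft³)
27 ft³ → storage unit 2 (remaining 6 ft³)
45 ft³ → storage unit 3 (remaining 5 ft³)
11 ft³ → storage unit 4 (remaining 39 ft³)
24 ft³ → storage unit 4 (remaining 15 ft³)
13 ft³ → storage unit 4 (remaining 2 ft³)
21 ft³ → storage unit 5 (remaining 29 ft³)
26 ft³ → storage unit 5 (remaining 3 ft³)
Final storage units: [36,14] [17,27] [45] [11,24,13] [21,26].

5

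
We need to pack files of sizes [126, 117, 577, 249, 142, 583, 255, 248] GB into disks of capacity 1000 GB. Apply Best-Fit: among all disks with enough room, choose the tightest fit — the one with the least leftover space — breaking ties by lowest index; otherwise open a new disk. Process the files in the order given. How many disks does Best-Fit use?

Put 126 GB in disk 1; 874 GB remain.
Put 117 GB in disk 1; 757 GB remain.
Put 577 GB in disk 1; 180 GB remain.
Put 249 GB in disk 2; 751 GB remain.
Put 142 GB in disk 1; 38 GB remain.
Put 583 GB in disk 2; 168 GB remain.
Put 255 GB in disk 3; 745 GB remain.
Put 248 GB in disk 3; 497 GB remain.

3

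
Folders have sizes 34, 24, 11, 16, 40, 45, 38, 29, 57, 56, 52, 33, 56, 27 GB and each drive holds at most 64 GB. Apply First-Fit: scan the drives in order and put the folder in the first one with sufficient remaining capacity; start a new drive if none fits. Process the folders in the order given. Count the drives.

10

34 GB → drive 1 (remaining 30 GB)
24 GB → drive 1 (remaining 6 GB)
11 GB → drive 2 (remaining 53 GB)
16 GB → drive 2 (remaining 37 GB)
40 GB → drive 3 (remaining 24 GB)
45 GB → drive 4 (remaining 19 GB)
38 GB → drive 5 (remaining 26 GB)
29 GB → drive 2 (remaining 8 GB)
57 GB → drive 6 (remaining 7 GB)
56 GB → drive 7 (remaining 8 GB)
52 GB → drive 8 (remaining 12 GB)
33 GB → drive 9 (remaining 31 GB)
56 GB → drive 10 (remaining 8 GB)
27 GB → drive 9 (remaining 4 GB)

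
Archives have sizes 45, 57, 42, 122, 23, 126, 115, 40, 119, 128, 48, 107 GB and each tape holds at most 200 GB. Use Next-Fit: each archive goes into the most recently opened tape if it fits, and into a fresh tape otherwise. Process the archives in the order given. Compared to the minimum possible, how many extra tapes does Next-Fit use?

1

Next-Fit: [45,57,42] [122,23] [126] [115,40] [119] [128,48] [107] → 7 tapes.
6 archives exceed 100 GB (half the capacity), and no two of those can share a tape, so at least 6 tapes are needed.
An optimal packing achieves that bound: [128,57] [126,48,23] [122,45] [119,42] [115,40] [107] → 6 tapes.
Excess: 7 − 6 = 1.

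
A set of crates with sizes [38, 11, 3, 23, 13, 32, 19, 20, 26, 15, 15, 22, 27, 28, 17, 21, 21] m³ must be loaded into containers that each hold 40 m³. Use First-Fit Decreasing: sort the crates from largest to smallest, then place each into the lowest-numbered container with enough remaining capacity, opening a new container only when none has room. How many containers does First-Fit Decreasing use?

Sorted descending: 38, 32, 28, 27, 26, 23, 22, 21, 21, 20, 19, 17, 15, 15, 13, 11, 3.
container 1: place 38 m³, 2 m³ left
container 2: place 32 m³, 8 m³ left
container 3: place 28 m³, 12 m³ left
container 4: place 27 m³, 13 m³ left
container 5: place 26 m³, 14 m³ left
container 6: place 23 m³, 17 m³ left
container 7: place 22 m³, 18 m³ left
container 8: place 21 m³, 19 m³ left
container 9: place 21 m³, 19 m³ left
container 10: place 20 m³, 20 m³ left
container 8: place 19 m³, 0 m³ left
container 6: place 17 m³, 0 m³ left
container 7: place 15 m³, 3 m³ left
container 9: place 15 m³, 4 m³ left
container 4: place 13 m³, 0 m³ left
container 3: place 11 m³, 1 m³ left
container 2: place 3 m³, 5 m³ left
Final containers: [38] [32,3] [28,11] [27,13] [26] [23,17] [22,15] [21,19] [21,15] [20].

10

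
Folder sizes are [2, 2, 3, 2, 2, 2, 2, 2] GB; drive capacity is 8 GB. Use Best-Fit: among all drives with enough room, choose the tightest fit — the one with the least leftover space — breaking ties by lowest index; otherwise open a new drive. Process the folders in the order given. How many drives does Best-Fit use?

drive 1: place 2 GB, 6 GB left
drive 1: place 2 GB, 4 GB left
drive 1: place 3 GB, 1 GB left
drive 2: place 2 GB, 6 GB left
drive 2: place 2 GB, 4 GB left
drive 2: place 2 GB, 2 GB left
drive 2: place 2 GB, 0 GB left
drive 3: place 2 GB, 6 GB left
Final drives: [2,2,3] [2,2,2,2] [2].

3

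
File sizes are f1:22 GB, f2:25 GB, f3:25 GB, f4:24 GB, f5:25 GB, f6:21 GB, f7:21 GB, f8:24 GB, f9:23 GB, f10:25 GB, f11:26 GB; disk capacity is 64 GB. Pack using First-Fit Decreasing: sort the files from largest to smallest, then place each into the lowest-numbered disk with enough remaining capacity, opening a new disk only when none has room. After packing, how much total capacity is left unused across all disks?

59

Sorted descending: 26, 25, 25, 25, 25, 24, 24, 23, 22, 21, 21.
Put 26 GB in disk 1; 38 GB remain.
Put 25 GB in disk 1; 13 GB remain.
Put 25 GB in disk 2; 39 GB remain.
Put 25 GB in disk 2; 14 GB remain.
Put 25 GB in disk 3; 39 GB remain.
Put 24 GB in disk 3; 15 GB remain.
Put 24 GB in disk 4; 40 GB remain.
Put 23 GB in disk 4; 17 GB remain.
Put 22 GB in disk 5; 42 GB remain.
Put 21 GB in disk 5; 21 GB remain.
Put 21 GB in disk 5; 0 GB remain.
5 disks × 64 GB = 320 GB; used 261 GB; unused 59 GB.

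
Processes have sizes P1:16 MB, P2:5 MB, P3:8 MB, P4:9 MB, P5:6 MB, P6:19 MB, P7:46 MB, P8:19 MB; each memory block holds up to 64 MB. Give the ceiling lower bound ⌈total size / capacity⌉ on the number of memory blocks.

2

Total size = 16 + 5 + 8 + 9 + 6 + 19 + 46 + 19 = 128 MB.
⌈128 / 64⌉ = 2.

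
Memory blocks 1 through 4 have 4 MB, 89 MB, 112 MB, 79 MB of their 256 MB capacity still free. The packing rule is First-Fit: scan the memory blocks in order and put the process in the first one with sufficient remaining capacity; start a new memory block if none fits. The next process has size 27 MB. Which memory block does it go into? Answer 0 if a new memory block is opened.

2

Memory blocks with room: memory block 2 (89 MB), memory block 3 (112 MB), memory block 4 (79 MB).
The first with room is memory block 2.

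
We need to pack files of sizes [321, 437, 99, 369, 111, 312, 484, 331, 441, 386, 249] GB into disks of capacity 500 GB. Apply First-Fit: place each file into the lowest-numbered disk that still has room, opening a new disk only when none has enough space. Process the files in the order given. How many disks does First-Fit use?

9

disk 1: place 321 GB, 179 GB left
disk 2: place 437 GB, 63 GB left
disk 1: place 99 GB, 80 GB left
disk 3: place 369 GB, 131 GB left
disk 3: place 111 GB, 20 GB left
disk 4: place 312 GB, 188 GB left
disk 5: place 484 GB, 16 GB left
disk 6: place 331 GB, 169 GB left
disk 7: place 441 GB, 59 GB left
disk 8: place 386 GB, 114 GB left
disk 9: place 249 GB, 251 GB left
Final disks: [321,99] [437] [369,111] [312] [484] [331] [441] [386] [249].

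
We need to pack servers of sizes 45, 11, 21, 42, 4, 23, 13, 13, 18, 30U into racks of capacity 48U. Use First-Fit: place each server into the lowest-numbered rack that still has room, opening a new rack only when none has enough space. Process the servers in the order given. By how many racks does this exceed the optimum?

First-Fit: [45] [11,21,4] [42] [23,13] [13,18] [30] → 6 racks.
Total size 220U; any packing needs at least ⌈220/48⌉ = 5 racks.
An optimal packing achieves that bound: [45] [42,4] [30,18] [23,21] [13,13,11] → 5 racks.
Excess: 6 − 5 = 1.

1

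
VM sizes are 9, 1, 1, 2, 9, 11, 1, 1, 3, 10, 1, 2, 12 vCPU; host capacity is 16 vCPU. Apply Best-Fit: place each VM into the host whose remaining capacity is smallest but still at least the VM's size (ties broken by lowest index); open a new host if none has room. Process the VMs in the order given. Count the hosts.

5

9 vCPU → host 1 (remaining 7 vCPU)
1 vCPU → host 1 (remaining 6 vCPU)
1 vCPU → host 1 (remaining 5 vCPU)
2 vCPU → host 1 (remaining 3 vCPU)
9 vCPU → host 2 (remaining 7 vCPU)
11 vCPU → host 3 (remaining 5 vCPU)
1 vCPU → host 1 (remaining 2 vCPU)
1 vCPU → host 1 (remaining 1 vCPU)
3 vCPU → host 3 (remaining 2 vCPU)
10 vCPU → host 4 (remaining 6 vCPU)
1 vCPU → host 1 (remaining 0 vCPU)
2 vCPU → host 3 (remaining 0 vCPU)
12 vCPU → host 5 (remaining 4 vCPU)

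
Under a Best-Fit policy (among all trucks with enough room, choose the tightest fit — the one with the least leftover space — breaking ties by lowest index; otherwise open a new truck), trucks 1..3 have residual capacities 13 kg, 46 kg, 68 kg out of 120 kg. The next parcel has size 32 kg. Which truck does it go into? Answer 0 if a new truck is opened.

2

Trucks with room: truck 2 (46 kg), truck 3 (68 kg).
Tightest fit is truck 2 with 46 kg free.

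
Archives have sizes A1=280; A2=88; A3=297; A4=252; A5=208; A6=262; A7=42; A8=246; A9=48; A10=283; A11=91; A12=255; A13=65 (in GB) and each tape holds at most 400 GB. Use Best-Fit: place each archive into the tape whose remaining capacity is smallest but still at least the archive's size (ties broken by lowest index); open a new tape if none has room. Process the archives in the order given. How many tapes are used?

A1 (280 GB) → tape 1 (remaining 120 GB)
A2 (88 GB) → tape 1 (remaining 32 GB)
A3 (297 GB) → tape 2 (remaining 103 GB)
A4 (252 GB) → tape 3 (remaining 148 GB)
A5 (208 GB) → tape 4 (remaining 192 GB)
A6 (262 GB) → tape 5 (remaining 138 GB)
A7 (42 GB) → tape 2 (remaining 61 GB)
A8 (246 GB) → tape 6 (remaining 154 GB)
A9 (48 GB) → tape 2 (remaining 13 GB)
A10 (283 GB) → tape 7 (remaining 117 GB)
A11 (91 GB) → tape 7 (remaining 26 GB)
A12 (255 GB) → tape 8 (remaining 145 GB)
A13 (65 GB) → tape 5 (remaining 73 GB)
Final tapes: [280,88] [297,42,48] [252] [208] [262,65] [246] [283,91] [255].

8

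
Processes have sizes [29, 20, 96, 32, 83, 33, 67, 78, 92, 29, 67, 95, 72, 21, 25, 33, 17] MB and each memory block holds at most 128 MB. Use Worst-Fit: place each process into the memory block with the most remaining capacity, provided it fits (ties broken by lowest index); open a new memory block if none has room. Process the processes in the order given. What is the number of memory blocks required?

29 MB → memory block 1 (remaining 99 MB)
20 MB → memory block 1 (remaining 79 MB)
96 MB → memory block 2 (remaining 32 MB)
32 MB → memory block 1 (remaining 47 MB)
83 MB → memory block 3 (remaining 45 MB)
33 MB → memory block 1 (remaining 14 MB)
67 MB → memory block 4 (remaining 61 MB)
78 MB → memory block 5 (remaining 50 MB)
92 MB → memory block 6 (remaining 36 MB)
29 MB → memory block 4 (remaining 32 MB)
67 MB → memory block 7 (remaining 61 MB)
95 MB → memory block 8 (remaining 33 MB)
72 MB → memory block 9 (remaining 56 MB)
21 MB → memory block 7 (remaining 40 MB)
25 MB → memory block 9 (remaining 31 MB)
33 MB → memory block 5 (remaining 17 MB)
17 MB → memory block 3 (remaining 28 MB)
Final memory blocks: [29,20,32,33] [96] [83,17] [67,29] [78,33] [92] [67,21] [95] [72,25].

9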